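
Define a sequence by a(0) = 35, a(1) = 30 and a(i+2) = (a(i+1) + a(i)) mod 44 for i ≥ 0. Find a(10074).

39

Computing terms: a(0) = 35,  a(1) = 30,  a(2) = 21,  a(3) = 7,  a(4) = 28,  a(5) = 35,  a(6) = 19,  a(7) = 10,  a(8) = 29,  a(9) = 39,  a(10) = 24,  a(11) = 19,  a(12) = 43,  a(13) = 18,  a(14) = 17,  a(15) = 35,  a(16) = 8,  a(17) = 43,  a(18) = 7,  a(19) = 6,  a(20) = 13,  a(21) = 19,  a(22) = 32,  a(23) = 7,  a(24) = 39,  a(25) = 2,  a(26) = 41,  a(27) = 43,  a(28) = 40,  a(29) = 39,  a(30) = 35,  a(31) = 30.
The sequence repeats with period 30.
So a(10074) = a(0 + ((10074-0) mod 30)) = a(24) = 39.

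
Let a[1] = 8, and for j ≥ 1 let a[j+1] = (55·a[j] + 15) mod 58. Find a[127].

Computing terms: a[1] = 8, a[2] = 49, a[3] = 42, a[4] = 5, a[5] = 0, a[6] = 15, a[7] = 28, a[8] = 47, a[9] = 48, a[10] = 45, a[11] = 54, a[12] = 27, a[13] = 50, a[14] = 39, a[15] = 14, a[16] = 31, a[17] = 38, a[18] = 17, a[19] = 22, a[20] = 7, a[21] = 52, a[22] = 33, a[23] = 32, a[24] = 35, a[25] = 26, a[26] = 53, a[27] = 30, a[28] = 41, a[29] = 8.
Since a[29] = a[1] = 8, the sequence is periodic with period 28.
So a[127] = a[1 + ((127-1) mod 28)] = a[15] = 14.

14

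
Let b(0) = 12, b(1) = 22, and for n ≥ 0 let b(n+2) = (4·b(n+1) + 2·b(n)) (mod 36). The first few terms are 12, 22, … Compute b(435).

Computing terms: b(0) = 12; b(1) = 22; b(2) = 4; b(3) = 24; b(4) = 32; b(5) = 32; b(6) = 12; b(7) = 4; b(8) = 4; b(9) = 24.
Since (b(8), b(9)) = (b(2), b(3)) = (4, 24) (two consecutive terms determine the rest), the sequence is eventually periodic: after a pre-period of length 2 it cycles with period 6.
For n ≥ 2, b(n) depends only on (n - 2) mod 6. (435 - 2) mod 6 = 1, so b(435) = b(3) = 24.

24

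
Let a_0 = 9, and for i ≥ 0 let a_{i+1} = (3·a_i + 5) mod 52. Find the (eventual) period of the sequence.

6

Listing terms: a_0 = 9; a_1 = 32; a_2 = 49; a_3 = 48; a_4 = 45; a_5 = 36; a_6 = 9.
Since a_6 = a_0 = 9, the sequence is periodic with period 6.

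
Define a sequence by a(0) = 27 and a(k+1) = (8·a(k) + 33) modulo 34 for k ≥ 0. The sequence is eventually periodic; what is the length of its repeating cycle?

8

a(0) = 27,  a(1) = 11,  a(2) = 19,  a(3) = 15,  a(4) = 17,  a(5) = 33,  a(6) = 25,  a(7) = 29,  a(8) = 27.
The sequence repeats with period 8.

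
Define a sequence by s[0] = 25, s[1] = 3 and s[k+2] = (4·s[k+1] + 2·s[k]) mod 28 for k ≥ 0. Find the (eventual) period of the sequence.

48

s[0] = 25; s[1] = 3; s[2] = 6; s[3] = 2; s[4] = 20; s[5] = 0; s[6] = 12; s[7] = 20; s[8] = 20; s[9] = 8; s[10] = 16; s[11] = 24; s[12] = 16; s[13] = 0; s[14] = 4; s[15] = 16; s[16] = 16; s[17] = 12; s[18] = 24; s[19] = 8; s[20] = 24; s[21] = 0; s[22] = 20; s[23] = 24; s[24] = 24; s[25] = 4; s[26] = 8; s[27] = 12; s[28] = 8; s[29] = 0; s[30] = 16; s[31] = 8; s[32] = 8; s[33] = 20; s[34] = 12; s[35] = 4; s[36] = 12; s[37] = 0; s[38] = 24; s[39] = 12; s[40] = 12; s[41] = 16; s[42] = 4; s[43] = 20; s[44] = 4; s[45] = 0; s[46] = 8; s[47] = 4; s[48] = 4; s[49] = 24; s[50] = 20; s[51] = 16; s[52] = 20; s[53] = 0.
Since (s[52], s[53]) = (s[4], s[5]) = (20, 0) (two consecutive terms determine the rest), the sequence is eventually periodic: after a pre-period of length 4 it cycles with period 48.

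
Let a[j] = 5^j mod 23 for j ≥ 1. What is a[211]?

Listing terms: a[1] = 5,  a[2] = 2,  a[3] = 10,  a[4] = 4,  a[5] = 20,  a[6] = 8,  a[7] = 17,  a[8] = 16,  a[9] = 11,  a[10] = 9,  a[11] = 22,  a[12] = 18,  a[13] = 21,  a[14] = 13,  a[15] = 19,  a[16] = 3,  a[17] = 15,  a[18] = 6,  a[19] = 7,  a[20] = 12,  a[21] = 14,  a[22] = 1,  a[23] = 5.
Since a[23] = a[1] = 5, the sequence is periodic with period 22.
So a[211] = a[1 + ((211-1) mod 22)] = a[13] = 21.

21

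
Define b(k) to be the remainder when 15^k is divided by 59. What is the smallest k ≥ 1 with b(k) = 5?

26

Computing terms: b(0) = 1,  b(1) = 15,  b(2) = 48,  b(3) = 12,  b(4) = 3,  b(5) = 45,  b(6) = 26,  b(7) = 36,  b(8) = 9,  b(9) = 17,  b(10) = 19,  b(11) = 49,  b(12) = 27,  b(13) = 51,  b(14) = 57,  b(15) = 29,  b(16) = 22,  b(17) = 35,  b(18) = 53,  b(19) = 28,  b(20) = 7,  b(21) = 46,  b(22) = 41,  b(23) = 25,  b(24) = 21,  b(25) = 20,  b(26) = 5,  b(27) = 16,  b(28) = 4,  b(29) = 1.
The sequence repeats with period 29.
The value 5 first appears (with k ≥ 1) at b(26).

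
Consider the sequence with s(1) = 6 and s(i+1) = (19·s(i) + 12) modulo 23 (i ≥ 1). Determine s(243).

Computing terms: s(1) = 6; s(2) = 11; s(3) = 14; s(4) = 2; s(5) = 4; s(6) = 19; s(7) = 5; s(8) = 15; s(9) = 21; s(10) = 20; s(11) = 1; s(12) = 8; s(13) = 3; s(14) = 0; s(15) = 12; s(16) = 10; s(17) = 18; s(18) = 9; s(19) = 22; s(20) = 16; s(21) = 17; s(22) = 13; s(23) = 6.
Since s(23) = s(1) = 6, the sequence is periodic with period 22.
(243 - 1) mod 22 = 0, so s(243) = s(1) = 6.

6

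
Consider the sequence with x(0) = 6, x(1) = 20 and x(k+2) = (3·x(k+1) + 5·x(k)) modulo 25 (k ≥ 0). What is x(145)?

5

x(0) = 6, x(1) = 20, x(2) = 15, x(3) = 20, x(4) = 10, x(5) = 5, x(6) = 15, x(7) = 20.
Since (x(6), x(7)) = (x(2), x(3)) = (15, 20) (two consecutive terms determine the rest), the sequence is eventually periodic: after a pre-period of length 2 it cycles with period 4.
For k ≥ 2, x(k) depends only on (k - 2) mod 4. (145 - 2) mod 4 = 3, so x(145) = x(5) = 5.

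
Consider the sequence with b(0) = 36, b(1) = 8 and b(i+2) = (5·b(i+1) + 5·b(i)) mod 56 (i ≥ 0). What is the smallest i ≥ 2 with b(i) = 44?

Listing terms: b(0) = 36, b(1) = 8, b(2) = 52, b(3) = 20, b(4) = 24, b(5) = 52, b(6) = 44, b(7) = 32, b(8) = 44, b(9) = 44, b(10) = 48, b(11) = 12, b(12) = 20, b(13) = 48, b(14) = 4, b(15) = 36, b(16) = 32, b(17) = 4, b(18) = 12, b(19) = 24, b(20) = 12, b(21) = 12, b(22) = 8, b(23) = 44, b(24) = 36, b(25) = 8.
Since (b(24), b(25)) = (b(0), b(1)) = (36, 8) (two consecutive terms determine the rest), the sequence is periodic with period 24.
The value 44 first appears (with i ≥ 2) at b(6).

6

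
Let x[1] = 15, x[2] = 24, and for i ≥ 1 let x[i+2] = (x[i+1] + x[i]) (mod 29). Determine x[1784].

Computing terms: x[1] = 15,  x[2] = 24,  x[3] = 10,  x[4] = 5,  x[5] = 15,  x[6] = 20,  x[7] = 6,  x[8] = 26,  x[9] = 3,  x[10] = 0,  x[11] = 3,  x[12] = 3,  x[13] = 6,  x[14] = 9,  x[15] = 15,  x[16] = 24.
Since (x[15], x[16]) = (x[1], x[2]) = (15, 24) (two consecutive terms determine the rest), the sequence is periodic with period 14.
(1784 - 1) mod 14 = 5, so x[1784] = x[6] = 20.

20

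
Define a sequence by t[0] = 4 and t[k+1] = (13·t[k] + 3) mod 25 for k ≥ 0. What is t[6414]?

t[0] = 4,  t[1] = 5,  t[2] = 18,  t[3] = 12,  t[4] = 9,  t[5] = 20,  t[6] = 13,  t[7] = 22,  t[8] = 14,  t[9] = 10,  t[10] = 8,  t[11] = 7,  t[12] = 19,  t[13] = 0,  t[14] = 3,  t[15] = 17,  t[16] = 24,  t[17] = 15,  t[18] = 23,  t[19] = 2,  t[20] = 4.
The sequence repeats with period 20.
So t[6414] = t[0 + ((6414-0) mod 20)] = t[14] = 3.

3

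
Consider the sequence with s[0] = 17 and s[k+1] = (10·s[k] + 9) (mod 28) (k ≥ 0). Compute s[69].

23

Computing terms: s[0] = 17; s[1] = 11; s[2] = 7; s[3] = 23; s[4] = 15; s[5] = 19; s[6] = 3; s[7] = 11.
Since s[7] = s[1] = 11, the sequence is eventually periodic: after a pre-period of length 1 it cycles with period 6.
For k ≥ 1, s[k] depends only on (k - 1) mod 6. (69 - 1) mod 6 = 2, so s[69] = s[3] = 23.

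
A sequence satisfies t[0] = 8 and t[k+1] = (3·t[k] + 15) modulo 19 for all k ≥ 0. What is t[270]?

8

We have t[0] = 8,  t[1] = 1,  t[2] = 18,  t[3] = 12,  t[4] = 13,  t[5] = 16,  t[6] = 6,  t[7] = 14,  t[8] = 0,  t[9] = 15,  t[10] = 3,  t[11] = 5,  t[12] = 11,  t[13] = 10,  t[14] = 7,  t[15] = 17,  t[16] = 9,  t[17] = 4,  t[18] = 8.
Since t[18] = t[0] = 8, the sequence is periodic with period 18.
(270 - 0) mod 18 = 0, so t[270] = t[0] = 8.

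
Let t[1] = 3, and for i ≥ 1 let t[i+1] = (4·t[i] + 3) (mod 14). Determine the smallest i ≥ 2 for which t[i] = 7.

t[1] = 3, t[2] = 1, t[3] = 7, t[4] = 3.
Since t[4] = t[1] = 3, the sequence is periodic with period 3.
The value 7 first appears (with i ≥ 2) at t[3].

3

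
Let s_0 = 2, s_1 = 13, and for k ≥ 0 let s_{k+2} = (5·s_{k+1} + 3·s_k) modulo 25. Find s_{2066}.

We have s_0 = 2, s_1 = 13, s_2 = 21, s_3 = 19, s_4 = 8, s_5 = 22, s_6 = 9, s_7 = 11, s_8 = 7, s_9 = 18, s_{10} = 11, s_{11} = 9, s_{12} = 3, s_{13} = 17, s_{14} = 19, s_{15} = 21, s_{16} = 12, s_{17} = 23, s_{18} = 1, s_{19} = 24, s_{20} = 23, s_{21} = 12, s_{22} = 4, s_{23} = 6, s_{24} = 17, s_{25} = 3, s_{26} = 16, s_{27} = 14, s_{28} = 18, s_{29} = 7, s_{30} = 14, s_{31} = 16, s_{32} = 22, s_{33} = 8, s_{34} = 6, s_{35} = 4, s_{36} = 13, s_{37} = 2, s_{38} = 24, s_{39} = 1, s_{40} = 2, s_{41} = 13.
The sequence repeats with period 40.
(2066 - 0) mod 40 = 26, so s_{2066} = s_{26} = 16.

16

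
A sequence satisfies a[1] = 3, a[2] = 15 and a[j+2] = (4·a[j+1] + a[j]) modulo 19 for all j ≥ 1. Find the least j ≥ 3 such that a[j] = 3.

6

Listing terms: a[1] = 3,  a[2] = 15,  a[3] = 6,  a[4] = 1,  a[5] = 10,  a[6] = 3,  a[7] = 3,  a[8] = 15.
The sequence repeats with period 6.
The value 3 first appears (with j ≥ 3) at a[6].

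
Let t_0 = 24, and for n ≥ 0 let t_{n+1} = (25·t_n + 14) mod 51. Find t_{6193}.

t_0 = 24, t_1 = 2, t_2 = 13, t_3 = 33, t_4 = 23, t_5 = 28, t_6 = 0, t_7 = 14, t_8 = 7, t_9 = 36, t_{10} = 47, t_{11} = 16, t_{12} = 6, t_{13} = 11, t_{14} = 34, t_{15} = 48, t_{16} = 41, t_{17} = 19, t_{18} = 30, t_{19} = 50, t_{20} = 40, t_{21} = 45, t_{22} = 17, t_{23} = 31, t_{24} = 24.
Since t_{24} = t_0 = 24, the sequence is periodic with period 24.
So t_{6193} = t_{0 + ((6193-0) mod 24)} = t_1 = 2.

2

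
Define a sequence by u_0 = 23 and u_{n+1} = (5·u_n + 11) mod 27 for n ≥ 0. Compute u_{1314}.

23

u_0 = 23,  u_1 = 18,  u_2 = 20,  u_3 = 3,  u_4 = 26,  u_5 = 6,  u_6 = 14,  u_7 = 0,  u_8 = 11,  u_9 = 12,  u_{10} = 17,  u_{11} = 15,  u_{12} = 5,  u_{13} = 9,  u_{14} = 2,  u_{15} = 21,  u_{16} = 8,  u_{17} = 24,  u_{18} = 23.
Since u_{18} = u_0 = 23, the sequence is periodic with period 18.
So u_{1314} = u_{0 + ((1314-0) mod 18)} = u_0 = 23.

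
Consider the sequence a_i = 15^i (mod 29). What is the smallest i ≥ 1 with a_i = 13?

We have a_0 = 1; a_1 = 15; a_2 = 22; a_3 = 11; a_4 = 20; a_5 = 10; a_6 = 5; a_7 = 17; a_8 = 23; a_9 = 26; a_{10} = 13; a_{11} = 21; a_{12} = 25; a_{13} = 27; a_{14} = 28; a_{15} = 14; a_{16} = 7; a_{17} = 18; a_{18} = 9; a_{19} = 19; a_{20} = 24; a_{21} = 12; a_{22} = 6; a_{23} = 3; a_{24} = 16; a_{25} = 8; a_{26} = 4; a_{27} = 2; a_{28} = 1.
Since a_{28} = a_0 = 1, the sequence is periodic with period 28.
The value 13 first appears (with i ≥ 1) at a_{10}.

10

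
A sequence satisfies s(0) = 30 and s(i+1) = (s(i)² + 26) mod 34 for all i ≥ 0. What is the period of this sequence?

s(0) = 30,  s(1) = 8,  s(2) = 22,  s(3) = 0,  s(4) = 26,  s(5) = 22.
Since s(5) = s(2) = 22, the sequence is eventually periodic: after a pre-period of length 2 it cycles with period 3.

3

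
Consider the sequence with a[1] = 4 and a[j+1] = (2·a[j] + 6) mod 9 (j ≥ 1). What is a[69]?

7

Listing terms: a[1] = 4, a[2] = 5, a[3] = 7, a[4] = 2, a[5] = 1, a[6] = 8, a[7] = 4.
Since a[7] = a[1] = 4, the sequence is periodic with period 6.
So a[69] = a[1 + ((69-1) mod 6)] = a[3] = 7.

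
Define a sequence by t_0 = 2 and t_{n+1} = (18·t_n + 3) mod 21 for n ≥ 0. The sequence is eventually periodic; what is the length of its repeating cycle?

Listing terms: t_0 = 2, t_1 = 18, t_2 = 12, t_3 = 9, t_4 = 18.
Since t_4 = t_1 = 18, the sequence is eventually periodic: after a pre-period of length 1 it cycles with period 3.

3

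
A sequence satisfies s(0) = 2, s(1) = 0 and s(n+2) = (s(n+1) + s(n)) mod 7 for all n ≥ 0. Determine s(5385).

0

s(0) = 2,  s(1) = 0,  s(2) = 2,  s(3) = 2,  s(4) = 4,  s(5) = 6,  s(6) = 3,  s(7) = 2,  s(8) = 5,  s(9) = 0,  s(10) = 5,  s(11) = 5,  s(12) = 3,  s(13) = 1,  s(14) = 4,  s(15) = 5,  s(16) = 2,  s(17) = 0.
The sequence repeats with period 16.
So s(5385) = s(0 + ((5385-0) mod 16)) = s(9) = 0.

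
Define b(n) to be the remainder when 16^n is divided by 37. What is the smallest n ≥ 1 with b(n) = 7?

Computing terms: b(0) = 1, b(1) = 16, b(2) = 34, b(3) = 26, b(4) = 9, b(5) = 33, b(6) = 10, b(7) = 12, b(8) = 7, b(9) = 1.
The sequence repeats with period 9.
The value 7 first appears (with n ≥ 1) at b(8).

8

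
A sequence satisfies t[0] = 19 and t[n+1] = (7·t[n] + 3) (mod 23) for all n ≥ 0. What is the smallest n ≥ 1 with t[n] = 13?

16

We have t[0] = 19; t[1] = 21; t[2] = 12; t[3] = 18; t[4] = 14; t[5] = 9; t[6] = 20; t[7] = 5; t[8] = 15; t[9] = 16; t[10] = 0; t[11] = 3; t[12] = 1; t[13] = 10; t[14] = 4; t[15] = 8; t[16] = 13; t[17] = 2; t[18] = 17; t[19] = 7; t[20] = 6; t[21] = 22; t[22] = 19.
Since t[22] = t[0] = 19, the sequence is periodic with period 22.
The value 13 first appears (with n ≥ 1) at t[16].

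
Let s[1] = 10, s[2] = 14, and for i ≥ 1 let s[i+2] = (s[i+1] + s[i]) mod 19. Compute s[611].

6

Computing terms: s[1] = 10,  s[2] = 14,  s[3] = 5,  s[4] = 0,  s[5] = 5,  s[6] = 5,  s[7] = 10,  s[8] = 15,  s[9] = 6,  s[10] = 2,  s[11] = 8,  s[12] = 10,  s[13] = 18,  s[14] = 9,  s[15] = 8,  s[16] = 17,  s[17] = 6,  s[18] = 4,  s[19] = 10,  s[20] = 14.
The sequence repeats with period 18.
So s[611] = s[1 + ((611-1) mod 18)] = s[17] = 6.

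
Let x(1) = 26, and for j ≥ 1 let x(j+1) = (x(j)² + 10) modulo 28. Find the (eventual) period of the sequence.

3

x(1) = 26,  x(2) = 14,  x(3) = 10,  x(4) = 26.
Since x(4) = x(1) = 26, the sequence is periodic with period 3.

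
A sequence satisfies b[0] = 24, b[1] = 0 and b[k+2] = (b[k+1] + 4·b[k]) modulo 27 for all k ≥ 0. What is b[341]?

0

Computing terms: b[0] = 24,  b[1] = 0,  b[2] = 15,  b[3] = 15,  b[4] = 21,  b[5] = 0,  b[6] = 3,  b[7] = 3,  b[8] = 15,  b[9] = 0,  b[10] = 6,  b[11] = 6,  b[12] = 3,  b[13] = 0,  b[14] = 12,  b[15] = 12,  b[16] = 6,  b[17] = 0,  b[18] = 24,  b[19] = 24,  b[20] = 12,  b[21] = 0,  b[22] = 21,  b[23] = 21,  b[24] = 24,  b[25] = 0.
Since (b[24], b[25]) = (b[0], b[1]) = (24, 0) (two consecutive terms determine the rest), the sequence is periodic with period 24.
(341 - 0) mod 24 = 5, so b[341] = b[5] = 0.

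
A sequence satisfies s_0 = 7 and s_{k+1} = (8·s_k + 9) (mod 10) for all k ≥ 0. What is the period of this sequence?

Computing terms: s_0 = 7,  s_1 = 5,  s_2 = 9,  s_3 = 1,  s_4 = 7.
Since s_4 = s_0 = 7, the sequence is periodic with period 4.

4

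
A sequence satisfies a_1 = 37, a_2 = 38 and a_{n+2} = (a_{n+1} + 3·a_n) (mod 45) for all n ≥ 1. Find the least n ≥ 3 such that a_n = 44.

20

Computing terms: a_1 = 37; a_2 = 38; a_3 = 14; a_4 = 38; a_5 = 35; a_6 = 14; a_7 = 29; a_8 = 26; a_9 = 23; a_{10} = 11; a_{11} = 35; a_{12} = 23; a_{13} = 38; a_{14} = 17; a_{15} = 41; a_{16} = 2; a_{17} = 35; a_{18} = 41; a_{19} = 11; a_{20} = 44; a_{21} = 32; a_{22} = 29; a_{23} = 35; a_{24} = 32; a_{25} = 2; a_{26} = 8; a_{27} = 14; a_{28} = 38.
Since (a_{27}, a_{28}) = (a_3, a_4) = (14, 38) (two consecutive terms determine the rest), the sequence is eventually periodic: after a pre-period of length 2 it cycles with period 24.
The value 44 first appears (with n ≥ 3) at a_{20}.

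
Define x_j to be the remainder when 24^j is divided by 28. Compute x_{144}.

x_0 = 1; x_1 = 24; x_2 = 16; x_3 = 20; x_4 = 4; x_5 = 12; x_6 = 8; x_7 = 24.
Since x_7 = x_1 = 24, the sequence is eventually periodic: after a pre-period of length 1 it cycles with period 6.
For j ≥ 1, x_j depends only on (j - 1) mod 6. (144 - 1) mod 6 = 5, so x_{144} = x_6 = 8.

8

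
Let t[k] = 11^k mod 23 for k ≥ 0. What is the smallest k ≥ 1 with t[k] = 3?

t[0] = 1; t[1] = 11; t[2] = 6; t[3] = 20; t[4] = 13; t[5] = 5; t[6] = 9; t[7] = 7; t[8] = 8; t[9] = 19; t[10] = 2; t[11] = 22; t[12] = 12; t[13] = 17; t[14] = 3; t[15] = 10; t[16] = 18; t[17] = 14; t[18] = 16; t[19] = 15; t[20] = 4; t[21] = 21; t[22] = 1.
Since t[22] = t[0] = 1, the sequence is periodic with period 22.
The value 3 first appears (with k ≥ 1) at t[14].

14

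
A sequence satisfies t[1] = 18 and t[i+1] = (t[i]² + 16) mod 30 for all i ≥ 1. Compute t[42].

Listing terms: t[1] = 18, t[2] = 10, t[3] = 26, t[4] = 2, t[5] = 20, t[6] = 26.
Since t[6] = t[3] = 26, the sequence is eventually periodic: after a pre-period of length 2 it cycles with period 3.
For i ≥ 3, t[i] depends only on (i - 3) mod 3. (42 - 3) mod 3 = 0, so t[42] = t[3] = 26.

26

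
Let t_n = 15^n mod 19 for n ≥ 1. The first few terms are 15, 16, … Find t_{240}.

11

We have t_1 = 15, t_2 = 16, t_3 = 12, t_4 = 9, t_5 = 2, t_6 = 11, t_7 = 13, t_8 = 5, t_9 = 18, t_{10} = 4, t_{11} = 3, t_{12} = 7, t_{13} = 10, t_{14} = 17, t_{15} = 8, t_{16} = 6, t_{17} = 14, t_{18} = 1, t_{19} = 15.
Since t_{19} = t_1 = 15, the sequence is periodic with period 18.
(240 - 1) mod 18 = 5, so t_{240} = t_6 = 11.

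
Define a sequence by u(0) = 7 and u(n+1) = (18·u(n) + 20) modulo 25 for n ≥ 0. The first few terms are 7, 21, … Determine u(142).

23

Computing terms: u(0) = 7; u(1) = 21; u(2) = 23; u(3) = 9; u(4) = 7.
Since u(4) = u(0) = 7, the sequence is periodic with period 4.
So u(142) = u(0 + ((142-0) mod 4)) = u(2) = 23.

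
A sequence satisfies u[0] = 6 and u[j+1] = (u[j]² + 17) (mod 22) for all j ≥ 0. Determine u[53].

We have u[0] = 6,  u[1] = 9,  u[2] = 10,  u[3] = 7,  u[4] = 0,  u[5] = 17,  u[6] = 20,  u[7] = 21,  u[8] = 18,  u[9] = 11,  u[10] = 6.
The sequence repeats with period 10.
(53 - 0) mod 10 = 3, so u[53] = u[3] = 7.

7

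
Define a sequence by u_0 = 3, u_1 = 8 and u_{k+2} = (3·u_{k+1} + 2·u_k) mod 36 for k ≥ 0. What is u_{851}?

We have u_0 = 3; u_1 = 8; u_2 = 30; u_3 = 34; u_4 = 18; u_5 = 14; u_6 = 6; u_7 = 10; u_8 = 6; u_9 = 2; u_{10} = 18; u_{11} = 22; u_{12} = 30; u_{13} = 26; u_{14} = 30; u_{15} = 34.
Since (u_{14}, u_{15}) = (u_2, u_3) = (30, 34) (two consecutive terms determine the rest), the sequence is eventually periodic: after a pre-period of length 2 it cycles with period 12.
For k ≥ 2, u_k depends only on (k - 2) mod 12. (851 - 2) mod 12 = 9, so u_{851} = u_{11} = 22.

22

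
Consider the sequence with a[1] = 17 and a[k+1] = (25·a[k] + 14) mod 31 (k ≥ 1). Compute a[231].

We have a[1] = 17, a[2] = 5, a[3] = 15, a[4] = 17.
Since a[4] = a[1] = 17, the sequence is periodic with period 3.
So a[231] = a[1 + ((231-1) mod 3)] = a[3] = 15.

15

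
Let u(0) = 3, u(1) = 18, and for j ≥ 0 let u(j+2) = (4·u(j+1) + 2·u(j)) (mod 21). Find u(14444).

3

u(0) = 3,  u(1) = 18,  u(2) = 15,  u(3) = 12,  u(4) = 15,  u(5) = 0,  u(6) = 9,  u(7) = 15,  u(8) = 15,  u(9) = 6,  u(10) = 12,  u(11) = 18,  u(12) = 12,  u(13) = 0,  u(14) = 3,  u(15) = 12,  u(16) = 12,  u(17) = 9,  u(18) = 18,  u(19) = 6,  u(20) = 18,  u(21) = 0,  u(22) = 15,  u(23) = 18,  u(24) = 18,  u(25) = 3,  u(26) = 6,  u(27) = 9,  u(28) = 6,  u(29) = 0,  u(30) = 12,  u(31) = 6,  u(32) = 6,  u(33) = 15,  u(34) = 9,  u(35) = 3,  u(36) = 9,  u(37) = 0,  u(38) = 18,  u(39) = 9,  u(40) = 9,  u(41) = 12,  u(42) = 3,  u(43) = 15,  u(44) = 3,  u(45) = 0,  u(46) = 6,  u(47) = 3,  u(48) = 3,  u(49) = 18.
Since (u(48), u(49)) = (u(0), u(1)) = (3, 18) (two consecutive terms determine the rest), the sequence is periodic with period 48.
So u(14444) = u(0 + ((14444-0) mod 48)) = u(44) = 3.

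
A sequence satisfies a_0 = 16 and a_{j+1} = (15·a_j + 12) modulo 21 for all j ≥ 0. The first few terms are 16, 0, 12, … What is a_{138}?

6

a_0 = 16; a_1 = 0; a_2 = 12; a_3 = 3; a_4 = 15; a_5 = 6; a_6 = 18; a_7 = 9; a_8 = 0.
Since a_8 = a_1 = 0, the sequence is eventually periodic: after a pre-period of length 1 it cycles with period 7.
For j ≥ 1, a_j depends only on (j - 1) mod 7. (138 - 1) mod 7 = 4, so a_{138} = a_5 = 6.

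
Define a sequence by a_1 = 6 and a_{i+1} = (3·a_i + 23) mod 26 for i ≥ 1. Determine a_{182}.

Computing terms: a_1 = 6, a_2 = 15, a_3 = 16, a_4 = 19, a_5 = 2, a_6 = 3, a_7 = 6.
The sequence repeats with period 6.
So a_{182} = a_{1 + ((182-1) mod 6)} = a_2 = 15.

15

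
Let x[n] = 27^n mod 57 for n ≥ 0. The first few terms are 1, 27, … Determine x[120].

We have x[0] = 1; x[1] = 27; x[2] = 45; x[3] = 18; x[4] = 30; x[5] = 12; x[6] = 39; x[7] = 27.
Since x[7] = x[1] = 27, the sequence is eventually periodic: after a pre-period of length 1 it cycles with period 6.
For n ≥ 1, x[n] depends only on (n - 1) mod 6. (120 - 1) mod 6 = 5, so x[120] = x[6] = 39.

39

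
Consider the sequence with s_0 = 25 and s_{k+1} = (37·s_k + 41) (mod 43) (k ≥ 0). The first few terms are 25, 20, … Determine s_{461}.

Computing terms: s_0 = 25; s_1 = 20; s_2 = 7; s_3 = 42; s_4 = 4; s_5 = 17; s_6 = 25.
Since s_6 = s_0 = 25, the sequence is periodic with period 6.
So s_{461} = s_{0 + ((461-0) mod 6)} = s_5 = 17.

17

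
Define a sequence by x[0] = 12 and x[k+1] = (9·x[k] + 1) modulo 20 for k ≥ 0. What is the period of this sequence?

4

Listing terms: x[0] = 12, x[1] = 9, x[2] = 2, x[3] = 19, x[4] = 12.
Since x[4] = x[0] = 12, the sequence is periodic with period 4.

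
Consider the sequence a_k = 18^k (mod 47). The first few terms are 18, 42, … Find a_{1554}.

Computing terms: a_1 = 18, a_2 = 42, a_3 = 4, a_4 = 25, a_5 = 27, a_6 = 16, a_7 = 6, a_8 = 14, a_9 = 17, a_{10} = 24, a_{11} = 9, a_{12} = 21, a_{13} = 2, a_{14} = 36, a_{15} = 37, a_{16} = 8, a_{17} = 3, a_{18} = 7, a_{19} = 32, a_{20} = 12, a_{21} = 28, a_{22} = 34, a_{23} = 1, a_{24} = 18.
Since a_{24} = a_1 = 18, the sequence is periodic with period 23.
(1554 - 1) mod 23 = 12, so a_{1554} = a_{13} = 2.

2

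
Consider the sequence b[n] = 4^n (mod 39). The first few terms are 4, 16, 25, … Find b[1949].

10

We have b[1] = 4, b[2] = 16, b[3] = 25, b[4] = 22, b[5] = 10, b[6] = 1, b[7] = 4.
The sequence repeats with period 6.
(1949 - 1) mod 6 = 4, so b[1949] = b[5] = 10.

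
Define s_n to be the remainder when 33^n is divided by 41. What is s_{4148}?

Computing terms: s_1 = 33, s_2 = 23, s_3 = 21, s_4 = 37, s_5 = 32, s_6 = 31, s_7 = 39, s_8 = 16, s_9 = 36, s_{10} = 40, s_{11} = 8, s_{12} = 18, s_{13} = 20, s_{14} = 4, s_{15} = 9, s_{16} = 10, s_{17} = 2, s_{18} = 25, s_{19} = 5, s_{20} = 1, s_{21} = 33.
Since s_{21} = s_1 = 33, the sequence is periodic with period 20.
(4148 - 1) mod 20 = 7, so s_{4148} = s_8 = 16.

16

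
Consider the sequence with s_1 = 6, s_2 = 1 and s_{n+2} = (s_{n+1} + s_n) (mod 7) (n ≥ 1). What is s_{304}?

s_1 = 6,  s_2 = 1,  s_3 = 0,  s_4 = 1,  s_5 = 1,  s_6 = 2,  s_7 = 3,  s_8 = 5,  s_9 = 1,  s_{10} = 6,  s_{11} = 0,  s_{12} = 6,  s_{13} = 6,  s_{14} = 5,  s_{15} = 4,  s_{16} = 2,  s_{17} = 6,  s_{18} = 1.
The sequence repeats with period 16.
So s_{304} = s_{1 + ((304-1) mod 16)} = s_{16} = 2.

2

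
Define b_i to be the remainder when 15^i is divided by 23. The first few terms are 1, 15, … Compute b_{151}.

19

We have b_0 = 1; b_1 = 15; b_2 = 18; b_3 = 17; b_4 = 2; b_5 = 7; b_6 = 13; b_7 = 11; b_8 = 4; b_9 = 14; b_{10} = 3; b_{11} = 22; b_{12} = 8; b_{13} = 5; b_{14} = 6; b_{15} = 21; b_{16} = 16; b_{17} = 10; b_{18} = 12; b_{19} = 19; b_{20} = 9; b_{21} = 20; b_{22} = 1.
The sequence repeats with period 22.
So b_{151} = b_{0 + ((151-0) mod 22)} = b_{19} = 19.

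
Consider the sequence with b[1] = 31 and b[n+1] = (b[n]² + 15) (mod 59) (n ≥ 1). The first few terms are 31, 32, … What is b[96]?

Listing terms: b[1] = 31,  b[2] = 32,  b[3] = 36,  b[4] = 13,  b[5] = 7,  b[6] = 5,  b[7] = 40,  b[8] = 22,  b[9] = 27,  b[10] = 36.
Since b[10] = b[3] = 36, the sequence is eventually periodic: after a pre-period of length 2 it cycles with period 7.
For n ≥ 3, b[n] depends only on (n - 3) mod 7. (96 - 3) mod 7 = 2, so b[96] = b[5] = 7.

7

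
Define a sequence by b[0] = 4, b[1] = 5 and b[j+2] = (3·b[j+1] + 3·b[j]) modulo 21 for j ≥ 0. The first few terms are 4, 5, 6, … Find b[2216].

Computing terms: b[0] = 4, b[1] = 5, b[2] = 6, b[3] = 12, b[4] = 12, b[5] = 9, b[6] = 0, b[7] = 6, b[8] = 18, b[9] = 9, b[10] = 18, b[11] = 18, b[12] = 3, b[13] = 0, b[14] = 9, b[15] = 6, b[16] = 3, b[17] = 6, b[18] = 6, b[19] = 15, b[20] = 0, b[21] = 3, b[22] = 9, b[23] = 15, b[24] = 9, b[25] = 9, b[26] = 12, b[27] = 0, b[28] = 15, b[29] = 3, b[30] = 12, b[31] = 3, b[32] = 3, b[33] = 18, b[34] = 0, b[35] = 12, b[36] = 15, b[37] = 18, b[38] = 15, b[39] = 15, b[40] = 6, b[41] = 0, b[42] = 18, b[43] = 12, b[44] = 6, b[45] = 12.
Since (b[44], b[45]) = (b[2], b[3]) = (6, 12) (two consecutive terms determine the rest), the sequence is eventually periodic: after a pre-period of length 2 it cycles with period 42.
For j ≥ 2, b[j] depends only on (j - 2) mod 42. (2216 - 2) mod 42 = 30, so b[2216] = b[32] = 3.

3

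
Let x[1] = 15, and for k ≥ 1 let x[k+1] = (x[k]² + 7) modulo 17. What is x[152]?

We have x[1] = 15,  x[2] = 11,  x[3] = 9,  x[4] = 3,  x[5] = 16,  x[6] = 8,  x[7] = 3.
Since x[7] = x[4] = 3, the sequence is eventually periodic: after a pre-period of length 3 it cycles with period 3.
For k ≥ 4, x[k] depends only on (k - 4) mod 3. (152 - 4) mod 3 = 1, so x[152] = x[5] = 16.

16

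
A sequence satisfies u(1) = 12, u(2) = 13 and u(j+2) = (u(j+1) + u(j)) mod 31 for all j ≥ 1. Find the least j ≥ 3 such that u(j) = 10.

24

Computing terms: u(1) = 12; u(2) = 13; u(3) = 25; u(4) = 7; u(5) = 1; u(6) = 8; u(7) = 9; u(8) = 17; u(9) = 26; u(10) = 12; u(11) = 7; u(12) = 19; u(13) = 26; u(14) = 14; u(15) = 9; u(16) = 23; u(17) = 1; u(18) = 24; u(19) = 25; u(20) = 18; u(21) = 12; u(22) = 30; u(23) = 11; u(24) = 10; u(25) = 21; u(26) = 0; u(27) = 21; u(28) = 21; u(29) = 11; u(30) = 1; u(31) = 12; u(32) = 13.
The sequence repeats with period 30.
The value 10 first appears (with j ≥ 3) at u(24).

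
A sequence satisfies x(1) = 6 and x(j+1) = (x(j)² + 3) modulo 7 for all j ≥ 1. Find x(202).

x(1) = 6; x(2) = 4; x(3) = 5; x(4) = 0; x(5) = 3; x(6) = 5.
Since x(6) = x(3) = 5, the sequence is eventually periodic: after a pre-period of length 2 it cycles with period 3.
For j ≥ 3, x(j) depends only on (j - 3) mod 3. (202 - 3) mod 3 = 1, so x(202) = x(4) = 0.

0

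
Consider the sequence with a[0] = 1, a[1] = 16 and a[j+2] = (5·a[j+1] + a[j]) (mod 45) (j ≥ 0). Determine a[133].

11

Listing terms: a[0] = 1, a[1] = 16, a[2] = 36, a[3] = 16, a[4] = 26, a[5] = 11, a[6] = 36, a[7] = 11, a[8] = 1, a[9] = 16.
Since (a[8], a[9]) = (a[0], a[1]) = (1, 16) (two consecutive terms determine the rest), the sequence is periodic with period 8.
So a[133] = a[0 + ((133-0) mod 8)] = a[5] = 11.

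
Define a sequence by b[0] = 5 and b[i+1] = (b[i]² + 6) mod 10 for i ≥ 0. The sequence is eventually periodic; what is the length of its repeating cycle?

We have b[0] = 5; b[1] = 1; b[2] = 7; b[3] = 5.
Since b[3] = b[0] = 5, the sequence is periodic with period 3.

3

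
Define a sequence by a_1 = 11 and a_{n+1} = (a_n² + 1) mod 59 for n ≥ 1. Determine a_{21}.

We have a_1 = 11; a_2 = 4; a_3 = 17; a_4 = 54; a_5 = 26; a_6 = 28; a_7 = 18; a_8 = 30; a_9 = 16; a_{10} = 21; a_{11} = 29; a_{12} = 16.
Since a_{12} = a_9 = 16, the sequence is eventually periodic: after a pre-period of length 8 it cycles with period 3.
For n ≥ 9, a_n depends only on (n - 9) mod 3. (21 - 9) mod 3 = 0, so a_{21} = a_9 = 16.

16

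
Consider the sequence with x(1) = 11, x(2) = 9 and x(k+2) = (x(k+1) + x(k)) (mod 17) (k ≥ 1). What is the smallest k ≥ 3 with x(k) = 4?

17

Listing terms: x(1) = 11, x(2) = 9, x(3) = 3, x(4) = 12, x(5) = 15, x(6) = 10, x(7) = 8, x(8) = 1, x(9) = 9, x(10) = 10, x(11) = 2, x(12) = 12, x(13) = 14, x(14) = 9, x(15) = 6, x(16) = 15, x(17) = 4, x(18) = 2, x(19) = 6, x(20) = 8, x(21) = 14, x(22) = 5, x(23) = 2, x(24) = 7, x(25) = 9, x(26) = 16, x(27) = 8, x(28) = 7, x(29) = 15, x(30) = 5, x(31) = 3, x(32) = 8, x(33) = 11, x(34) = 2, x(35) = 13, x(36) = 15, x(37) = 11, x(38) = 9.
Since (x(37), x(38)) = (x(1), x(2)) = (11, 9) (two consecutive terms determine the rest), the sequence is periodic with period 36.
The value 4 first appears (with k ≥ 3) at x(17).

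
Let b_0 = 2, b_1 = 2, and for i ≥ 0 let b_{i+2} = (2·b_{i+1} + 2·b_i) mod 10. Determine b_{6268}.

We have b_0 = 2; b_1 = 2; b_2 = 8; b_3 = 0; b_4 = 6; b_5 = 2; b_6 = 6; b_7 = 6; b_8 = 4; b_9 = 0; b_{10} = 8; b_{11} = 6; b_{12} = 8; b_{13} = 8; b_{14} = 2; b_{15} = 0; b_{16} = 4; b_{17} = 8; b_{18} = 4; b_{19} = 4; b_{20} = 6; b_{21} = 0; b_{22} = 2; b_{23} = 4; b_{24} = 2; b_{25} = 2.
The sequence repeats with period 24.
So b_{6268} = b_{0 + ((6268-0) mod 24)} = b_4 = 6.

6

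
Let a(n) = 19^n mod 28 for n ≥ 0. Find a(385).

We have a(0) = 1,  a(1) = 19,  a(2) = 25,  a(3) = 27,  a(4) = 9,  a(5) = 3,  a(6) = 1.
The sequence repeats with period 6.
(385 - 0) mod 6 = 1, so a(385) = a(1) = 19.

19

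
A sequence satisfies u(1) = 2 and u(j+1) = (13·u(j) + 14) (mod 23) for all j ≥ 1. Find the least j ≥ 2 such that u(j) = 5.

u(1) = 2, u(2) = 17, u(3) = 5, u(4) = 10, u(5) = 6, u(6) = 0, u(7) = 14, u(8) = 12, u(9) = 9, u(10) = 16, u(11) = 15, u(12) = 2.
The sequence repeats with period 11.
The value 5 first appears (with j ≥ 2) at u(3).

3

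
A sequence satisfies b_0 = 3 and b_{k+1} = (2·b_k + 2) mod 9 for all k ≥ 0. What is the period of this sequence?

6

Listing terms: b_0 = 3,  b_1 = 8,  b_2 = 0,  b_3 = 2,  b_4 = 6,  b_5 = 5,  b_6 = 3.
The sequence repeats with period 6.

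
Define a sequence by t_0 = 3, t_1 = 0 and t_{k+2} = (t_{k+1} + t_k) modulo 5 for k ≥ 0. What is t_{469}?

3

Computing terms: t_0 = 3; t_1 = 0; t_2 = 3; t_3 = 3; t_4 = 1; t_5 = 4; t_6 = 0; t_7 = 4; t_8 = 4; t_9 = 3; t_{10} = 2; t_{11} = 0; t_{12} = 2; t_{13} = 2; t_{14} = 4; t_{15} = 1; t_{16} = 0; t_{17} = 1; t_{18} = 1; t_{19} = 2; t_{20} = 3; t_{21} = 0.
Since (t_{20}, t_{21}) = (t_0, t_1) = (3, 0) (two consecutive terms determine the rest), the sequence is periodic with period 20.
(469 - 0) mod 20 = 9, so t_{469} = t_9 = 3.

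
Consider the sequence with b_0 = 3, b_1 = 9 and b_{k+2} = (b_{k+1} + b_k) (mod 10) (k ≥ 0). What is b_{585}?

9

b_0 = 3; b_1 = 9; b_2 = 2; b_3 = 1; b_4 = 3; b_5 = 4; b_6 = 7; b_7 = 1; b_8 = 8; b_9 = 9; b_{10} = 7; b_{11} = 6; b_{12} = 3; b_{13} = 9.
The sequence repeats with period 12.
(585 - 0) mod 12 = 9, so b_{585} = b_9 = 9.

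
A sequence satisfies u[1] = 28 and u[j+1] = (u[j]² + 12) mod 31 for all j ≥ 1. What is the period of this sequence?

Listing terms: u[1] = 28, u[2] = 21, u[3] = 19, u[4] = 1, u[5] = 13, u[6] = 26, u[7] = 6, u[8] = 17, u[9] = 22, u[10] = 0, u[11] = 12, u[12] = 1.
Since u[12] = u[4] = 1, the sequence is eventually periodic: after a pre-period of length 3 it cycles with period 8.

8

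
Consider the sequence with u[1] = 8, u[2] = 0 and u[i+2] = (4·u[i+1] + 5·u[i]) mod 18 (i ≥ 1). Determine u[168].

Listing terms: u[1] = 8,  u[2] = 0,  u[3] = 4,  u[4] = 16,  u[5] = 12,  u[6] = 2,  u[7] = 14,  u[8] = 12,  u[9] = 10,  u[10] = 10,  u[11] = 0,  u[12] = 14,  u[13] = 2,  u[14] = 6,  u[15] = 16,  u[16] = 4,  u[17] = 6,  u[18] = 8,  u[19] = 8,  u[20] = 0.
Since (u[19], u[20]) = (u[1], u[2]) = (8, 0) (two consecutive terms determine the rest), the sequence is periodic with period 18.
(168 - 1) mod 18 = 5, so u[168] = u[6] = 2.

2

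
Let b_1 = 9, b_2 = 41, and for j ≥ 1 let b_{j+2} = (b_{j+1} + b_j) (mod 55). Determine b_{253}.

50

We have b_1 = 9,  b_2 = 41,  b_3 = 50,  b_4 = 36,  b_5 = 31,  b_6 = 12,  b_7 = 43,  b_8 = 0,  b_9 = 43,  b_{10} = 43,  b_{11} = 31,  b_{12} = 19,  b_{13} = 50,  b_{14} = 14,  b_{15} = 9,  b_{16} = 23,  b_{17} = 32,  b_{18} = 0,  b_{19} = 32,  b_{20} = 32,  b_{21} = 9,  b_{22} = 41.
Since (b_{21}, b_{22}) = (b_1, b_2) = (9, 41) (two consecutive terms determine the rest), the sequence is periodic with period 20.
So b_{253} = b_{1 + ((253-1) mod 20)} = b_{13} = 50.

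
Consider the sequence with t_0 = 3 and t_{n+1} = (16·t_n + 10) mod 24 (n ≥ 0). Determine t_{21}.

18

Computing terms: t_0 = 3; t_1 = 10; t_2 = 2; t_3 = 18; t_4 = 10.
Since t_4 = t_1 = 10, the sequence is eventually periodic: after a pre-period of length 1 it cycles with period 3.
For n ≥ 1, t_n depends only on (n - 1) mod 3. (21 - 1) mod 3 = 2, so t_{21} = t_3 = 18.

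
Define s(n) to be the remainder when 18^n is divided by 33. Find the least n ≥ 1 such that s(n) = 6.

7

Computing terms: s(0) = 1,  s(1) = 18,  s(2) = 27,  s(3) = 24,  s(4) = 3,  s(5) = 21,  s(6) = 15,  s(7) = 6,  s(8) = 9,  s(9) = 30,  s(10) = 12,  s(11) = 18.
Since s(11) = s(1) = 18, the sequence is eventually periodic: after a pre-period of length 1 it cycles with period 10.
The value 6 first appears (with n ≥ 1) at s(7).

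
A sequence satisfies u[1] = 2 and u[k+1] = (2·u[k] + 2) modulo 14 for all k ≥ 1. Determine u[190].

u[1] = 2, u[2] = 6, u[3] = 0, u[4] = 2.
The sequence repeats with period 3.
(190 - 1) mod 3 = 0, so u[190] = u[1] = 2.

2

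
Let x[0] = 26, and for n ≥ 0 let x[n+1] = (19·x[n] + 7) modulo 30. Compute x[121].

We have x[0] = 26, x[1] = 21, x[2] = 16, x[3] = 11, x[4] = 6, x[5] = 1, x[6] = 26.
Since x[6] = x[0] = 26, the sequence is periodic with period 6.
So x[121] = x[0 + ((121-0) mod 6)] = x[1] = 21.

21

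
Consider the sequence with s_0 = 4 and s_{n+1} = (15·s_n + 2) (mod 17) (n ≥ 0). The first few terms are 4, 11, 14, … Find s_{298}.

Computing terms: s_0 = 4, s_1 = 11, s_2 = 14, s_3 = 8, s_4 = 3, s_5 = 13, s_6 = 10, s_7 = 16, s_8 = 4.
The sequence repeats with period 8.
So s_{298} = s_{0 + ((298-0) mod 8)} = s_2 = 14.

14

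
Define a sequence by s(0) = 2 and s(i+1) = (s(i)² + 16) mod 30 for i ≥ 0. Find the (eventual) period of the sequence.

3

Listing terms: s(0) = 2, s(1) = 20, s(2) = 26, s(3) = 2.
Since s(3) = s(0) = 2, the sequence is periodic with period 3.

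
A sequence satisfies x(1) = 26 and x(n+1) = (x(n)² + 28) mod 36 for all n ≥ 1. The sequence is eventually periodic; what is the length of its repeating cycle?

Computing terms: x(1) = 26; x(2) = 20; x(3) = 32; x(4) = 8; x(5) = 20.
Since x(5) = x(2) = 20, the sequence is eventually periodic: after a pre-period of length 1 it cycles with period 3.

3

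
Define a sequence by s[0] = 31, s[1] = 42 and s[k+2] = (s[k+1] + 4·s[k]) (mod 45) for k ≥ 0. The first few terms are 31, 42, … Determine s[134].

41

We have s[0] = 31; s[1] = 42; s[2] = 31; s[3] = 19; s[4] = 8; s[5] = 39; s[6] = 26; s[7] = 2; s[8] = 16; s[9] = 24; s[10] = 43; s[11] = 4; s[12] = 41; s[13] = 12; s[14] = 41; s[15] = 44; s[16] = 28; s[17] = 24; s[18] = 1; s[19] = 7; s[20] = 11; s[21] = 39; s[22] = 38; s[23] = 14; s[24] = 31; s[25] = 42.
The sequence repeats with period 24.
So s[134] = s[0 + ((134-0) mod 24)] = s[14] = 41.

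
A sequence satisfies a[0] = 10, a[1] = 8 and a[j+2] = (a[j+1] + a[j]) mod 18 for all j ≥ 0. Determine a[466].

6

We have a[0] = 10, a[1] = 8, a[2] = 0, a[3] = 8, a[4] = 8, a[5] = 16, a[6] = 6, a[7] = 4, a[8] = 10, a[9] = 14, a[10] = 6, a[11] = 2, a[12] = 8, a[13] = 10, a[14] = 0, a[15] = 10, a[16] = 10, a[17] = 2, a[18] = 12, a[19] = 14, a[20] = 8, a[21] = 4, a[22] = 12, a[23] = 16, a[24] = 10, a[25] = 8.
The sequence repeats with period 24.
So a[466] = a[0 + ((466-0) mod 24)] = a[10] = 6.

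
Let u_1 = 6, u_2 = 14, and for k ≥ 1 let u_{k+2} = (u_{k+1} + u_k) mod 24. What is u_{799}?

u_1 = 6,  u_2 = 14,  u_3 = 20,  u_4 = 10,  u_5 = 6,  u_6 = 16,  u_7 = 22,  u_8 = 14,  u_9 = 12,  u_{10} = 2,  u_{11} = 14,  u_{12} = 16,  u_{13} = 6,  u_{14} = 22,  u_{15} = 4,  u_{16} = 2,  u_{17} = 6,  u_{18} = 8,  u_{19} = 14,  u_{20} = 22,  u_{21} = 12,  u_{22} = 10,  u_{23} = 22,  u_{24} = 8,  u_{25} = 6,  u_{26} = 14.
Since (u_{25}, u_{26}) = (u_1, u_2) = (6, 14) (two consecutive terms determine the rest), the sequence is periodic with period 24.
(799 - 1) mod 24 = 6, so u_{799} = u_7 = 22.

22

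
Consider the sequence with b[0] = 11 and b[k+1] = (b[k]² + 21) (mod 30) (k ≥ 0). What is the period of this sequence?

6

Computing terms: b[0] = 11,  b[1] = 22,  b[2] = 25,  b[3] = 16,  b[4] = 7,  b[5] = 10,  b[6] = 1,  b[7] = 22.
Since b[7] = b[1] = 22, the sequence is eventually periodic: after a pre-period of length 1 it cycles with period 6.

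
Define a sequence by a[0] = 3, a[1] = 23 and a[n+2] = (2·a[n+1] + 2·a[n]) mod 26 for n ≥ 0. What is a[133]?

Computing terms: a[0] = 3, a[1] = 23, a[2] = 0, a[3] = 20, a[4] = 14, a[5] = 16, a[6] = 8, a[7] = 22, a[8] = 8, a[9] = 8, a[10] = 6, a[11] = 2, a[12] = 16, a[13] = 10, a[14] = 0, a[15] = 20.
Since (a[14], a[15]) = (a[2], a[3]) = (0, 20) (two consecutive terms determine the rest), the sequence is eventually periodic: after a pre-period of length 2 it cycles with period 12.
For n ≥ 2, a[n] depends only on (n - 2) mod 12. (133 - 2) mod 12 = 11, so a[133] = a[13] = 10.

10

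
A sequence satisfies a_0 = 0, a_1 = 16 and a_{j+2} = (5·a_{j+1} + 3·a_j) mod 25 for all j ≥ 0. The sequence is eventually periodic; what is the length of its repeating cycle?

Computing terms: a_0 = 0,  a_1 = 16,  a_2 = 5,  a_3 = 23,  a_4 = 5,  a_5 = 19,  a_6 = 10,  a_7 = 7,  a_8 = 15,  a_9 = 21,  a_{10} = 0,  a_{11} = 13,  a_{12} = 15,  a_{13} = 14,  a_{14} = 15,  a_{15} = 17,  a_{16} = 5,  a_{17} = 1,  a_{18} = 20,  a_{19} = 3,  a_{20} = 0,  a_{21} = 9,  a_{22} = 20,  a_{23} = 2,  a_{24} = 20,  a_{25} = 6,  a_{26} = 15,  a_{27} = 18,  a_{28} = 10,  a_{29} = 4,  a_{30} = 0,  a_{31} = 12,  a_{32} = 10,  a_{33} = 11,  a_{34} = 10,  a_{35} = 8,  a_{36} = 20,  a_{37} = 24,  a_{38} = 5,  a_{39} = 22,  a_{40} = 0,  a_{41} = 16.
The sequence repeats with period 40.

40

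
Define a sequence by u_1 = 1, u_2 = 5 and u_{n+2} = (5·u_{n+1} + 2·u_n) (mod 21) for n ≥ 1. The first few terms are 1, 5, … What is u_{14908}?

16

u_1 = 1,  u_2 = 5,  u_3 = 6,  u_4 = 19,  u_5 = 2,  u_6 = 6,  u_7 = 13,  u_8 = 14,  u_9 = 12,  u_{10} = 4,  u_{11} = 2,  u_{12} = 18,  u_{13} = 10,  u_{14} = 2,  u_{15} = 9,  u_{16} = 7,  u_{17} = 11,  u_{18} = 6,  u_{19} = 10,  u_{20} = 20,  u_{21} = 15,  u_{22} = 10,  u_{23} = 17,  u_{24} = 0,  u_{25} = 13,  u_{26} = 2,  u_{27} = 15,  u_{28} = 16,  u_{29} = 5,  u_{30} = 15,  u_{31} = 1,  u_{32} = 14,  u_{33} = 9,  u_{34} = 10,  u_{35} = 5,  u_{36} = 3,  u_{37} = 4,  u_{38} = 5,  u_{39} = 12,  u_{40} = 7,  u_{41} = 17,  u_{42} = 15,  u_{43} = 4,  u_{44} = 8,  u_{45} = 6,  u_{46} = 4,  u_{47} = 11,  u_{48} = 0,  u_{49} = 1,  u_{50} = 5.
Since (u_{49}, u_{50}) = (u_1, u_2) = (1, 5) (two consecutive terms determine the rest), the sequence is periodic with period 48.
(14908 - 1) mod 48 = 27, so u_{14908} = u_{28} = 16.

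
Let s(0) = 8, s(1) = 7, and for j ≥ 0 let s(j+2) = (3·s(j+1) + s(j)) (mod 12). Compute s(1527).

10

s(0) = 8,  s(1) = 7,  s(2) = 5,  s(3) = 10,  s(4) = 11,  s(5) = 7,  s(6) = 8,  s(7) = 7.
Since (s(6), s(7)) = (s(0), s(1)) = (8, 7) (two consecutive terms determine the rest), the sequence is periodic with period 6.
(1527 - 0) mod 6 = 3, so s(1527) = s(3) = 10.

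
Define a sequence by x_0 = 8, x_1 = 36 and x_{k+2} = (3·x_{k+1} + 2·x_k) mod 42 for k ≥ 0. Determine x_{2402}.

x_0 = 8; x_1 = 36; x_2 = 40; x_3 = 24; x_4 = 26; x_5 = 0; x_6 = 10; x_7 = 30; x_8 = 26; x_9 = 12; x_{10} = 4; x_{11} = 36; x_{12} = 32; x_{13} = 0; x_{14} = 22; x_{15} = 24; x_{16} = 32; x_{17} = 18; x_{18} = 34; x_{19} = 12; x_{20} = 20; x_{21} = 0; x_{22} = 40; x_{23} = 36; x_{24} = 20; x_{25} = 6; x_{26} = 16; x_{27} = 18; x_{28} = 2; x_{29} = 0; x_{30} = 4; x_{31} = 12; x_{32} = 2; x_{33} = 30; x_{34} = 10; x_{35} = 6; x_{36} = 38; x_{37} = 0; x_{38} = 34; x_{39} = 18; x_{40} = 38; x_{41} = 24; x_{42} = 22; x_{43} = 30; x_{44} = 8; x_{45} = 0; x_{46} = 16; x_{47} = 6; x_{48} = 8; x_{49} = 36.
The sequence repeats with period 48.
So x_{2402} = x_{0 + ((2402-0) mod 48)} = x_2 = 40.

40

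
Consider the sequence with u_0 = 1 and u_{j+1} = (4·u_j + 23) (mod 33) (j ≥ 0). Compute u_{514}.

0

Computing terms: u_0 = 1, u_1 = 27, u_2 = 32, u_3 = 19, u_4 = 0, u_5 = 23, u_6 = 16, u_7 = 21, u_8 = 8, u_9 = 22, u_{10} = 12, u_{11} = 5, u_{12} = 10, u_{13} = 30, u_{14} = 11, u_{15} = 1.
Since u_{15} = u_0 = 1, the sequence is periodic with period 15.
(514 - 0) mod 15 = 4, so u_{514} = u_4 = 0.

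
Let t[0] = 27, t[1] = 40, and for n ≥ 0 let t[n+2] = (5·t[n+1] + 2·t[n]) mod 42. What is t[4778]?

26

We have t[0] = 27,  t[1] = 40,  t[2] = 2,  t[3] = 6,  t[4] = 34,  t[5] = 14,  t[6] = 12,  t[7] = 4,  t[8] = 2,  t[9] = 18,  t[10] = 10,  t[11] = 2,  t[12] = 30,  t[13] = 28,  t[14] = 32,  t[15] = 6,  t[16] = 10,  t[17] = 20,  t[18] = 36,  t[19] = 10,  t[20] = 38,  t[21] = 0,  t[22] = 34,  t[23] = 2,  t[24] = 36,  t[25] = 16,  t[26] = 26,  t[27] = 36,  t[28] = 22,  t[29] = 14,  t[30] = 30,  t[31] = 10,  t[32] = 26,  t[33] = 24,  t[34] = 4,  t[35] = 26,  t[36] = 12,  t[37] = 28,  t[38] = 38,  t[39] = 36,  t[40] = 4,  t[41] = 8,  t[42] = 6,  t[43] = 4,  t[44] = 32,  t[45] = 0,  t[46] = 22,  t[47] = 26,  t[48] = 6,  t[49] = 40,  t[50] = 2.
Since (t[49], t[50]) = (t[1], t[2]) = (40, 2) (two consecutive terms determine the rest), the sequence is eventually periodic: after a pre-period of length 1 it cycles with period 48.
For n ≥ 1, t[n] depends only on (n - 1) mod 48. (4778 - 1) mod 48 = 25, so t[4778] = t[26] = 26.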